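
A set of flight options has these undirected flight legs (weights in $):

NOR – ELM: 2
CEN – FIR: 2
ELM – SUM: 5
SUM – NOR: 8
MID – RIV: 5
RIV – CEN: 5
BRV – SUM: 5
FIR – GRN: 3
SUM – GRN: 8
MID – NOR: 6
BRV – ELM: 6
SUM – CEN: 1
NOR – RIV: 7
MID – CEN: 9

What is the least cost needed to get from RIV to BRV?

Settle nodes by increasing distance from RIV:
RIV: 0
MID: 5  (via RIV)
CEN: 5  (via RIV)
SUM: 6  (via CEN)
NOR: 7  (via RIV)
FIR: 7  (via CEN)
ELM: 9  (via NOR)
GRN: 10  (via FIR)
BRV: 11  (via SUM)
Shortest route: RIV → CEN → SUM → BRV = $11.

$11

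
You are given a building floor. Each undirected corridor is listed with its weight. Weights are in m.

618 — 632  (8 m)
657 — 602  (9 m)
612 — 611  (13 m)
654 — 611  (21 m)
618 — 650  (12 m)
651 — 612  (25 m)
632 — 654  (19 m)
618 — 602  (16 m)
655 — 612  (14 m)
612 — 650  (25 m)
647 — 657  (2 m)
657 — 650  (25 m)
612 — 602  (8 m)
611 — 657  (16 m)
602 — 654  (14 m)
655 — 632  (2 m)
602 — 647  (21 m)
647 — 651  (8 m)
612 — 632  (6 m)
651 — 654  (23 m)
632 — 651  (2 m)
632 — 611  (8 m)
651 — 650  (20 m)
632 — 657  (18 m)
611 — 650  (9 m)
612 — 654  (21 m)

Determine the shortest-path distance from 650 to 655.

19 m

Running Dijkstra from 650:
650: 0
611: 9  (via 650)
618: 12  (via 650)
632: 17  (via 611)
655: 19  (via 632)
Shortest route: 650–611–632–655 = 19 m.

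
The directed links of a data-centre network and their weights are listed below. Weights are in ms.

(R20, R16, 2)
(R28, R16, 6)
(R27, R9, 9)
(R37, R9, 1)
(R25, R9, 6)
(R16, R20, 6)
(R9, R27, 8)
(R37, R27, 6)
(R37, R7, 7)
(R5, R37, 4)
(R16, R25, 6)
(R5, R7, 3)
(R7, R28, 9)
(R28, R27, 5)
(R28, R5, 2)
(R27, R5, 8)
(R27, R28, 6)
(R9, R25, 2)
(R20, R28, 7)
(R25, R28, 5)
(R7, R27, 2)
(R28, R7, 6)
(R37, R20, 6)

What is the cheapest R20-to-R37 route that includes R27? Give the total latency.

Best R20 to R27: R20–R28–R27 costing 12
Best R27 to R37: R27–R5–R37 costing 12
Total via R27: 12 + 12 = 24 ms.

24 ms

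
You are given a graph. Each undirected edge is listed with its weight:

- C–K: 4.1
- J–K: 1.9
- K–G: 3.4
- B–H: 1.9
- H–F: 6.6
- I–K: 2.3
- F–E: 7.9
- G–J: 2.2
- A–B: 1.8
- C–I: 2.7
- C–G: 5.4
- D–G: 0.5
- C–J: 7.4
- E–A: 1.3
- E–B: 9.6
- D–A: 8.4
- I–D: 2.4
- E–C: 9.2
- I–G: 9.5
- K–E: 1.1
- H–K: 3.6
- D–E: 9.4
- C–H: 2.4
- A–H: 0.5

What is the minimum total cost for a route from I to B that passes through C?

Best I to C: I → C costing 2.7
Best C to B: C → H → B costing 4.3
Total via C: 2.7 + 4.3 = 7.

7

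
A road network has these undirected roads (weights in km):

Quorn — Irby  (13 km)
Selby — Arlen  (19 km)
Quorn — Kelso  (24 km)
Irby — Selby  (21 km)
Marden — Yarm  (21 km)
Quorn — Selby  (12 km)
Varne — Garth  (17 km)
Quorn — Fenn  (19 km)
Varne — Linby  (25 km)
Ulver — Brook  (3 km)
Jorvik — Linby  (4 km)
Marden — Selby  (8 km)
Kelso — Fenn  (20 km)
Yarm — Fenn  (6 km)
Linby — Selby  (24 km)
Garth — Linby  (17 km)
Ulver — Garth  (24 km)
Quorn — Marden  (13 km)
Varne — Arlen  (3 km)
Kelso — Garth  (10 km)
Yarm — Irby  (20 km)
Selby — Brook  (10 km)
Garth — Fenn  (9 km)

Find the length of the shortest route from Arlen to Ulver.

32 km

Candidate routes:
Arlen → Varne → Garth → Ulver: 3+17+24 = 44
Arlen → Selby → Brook → Ulver: 19+10+3 = 32
The minimum is 32 km via Arlen → Selby → Brook → Ulver.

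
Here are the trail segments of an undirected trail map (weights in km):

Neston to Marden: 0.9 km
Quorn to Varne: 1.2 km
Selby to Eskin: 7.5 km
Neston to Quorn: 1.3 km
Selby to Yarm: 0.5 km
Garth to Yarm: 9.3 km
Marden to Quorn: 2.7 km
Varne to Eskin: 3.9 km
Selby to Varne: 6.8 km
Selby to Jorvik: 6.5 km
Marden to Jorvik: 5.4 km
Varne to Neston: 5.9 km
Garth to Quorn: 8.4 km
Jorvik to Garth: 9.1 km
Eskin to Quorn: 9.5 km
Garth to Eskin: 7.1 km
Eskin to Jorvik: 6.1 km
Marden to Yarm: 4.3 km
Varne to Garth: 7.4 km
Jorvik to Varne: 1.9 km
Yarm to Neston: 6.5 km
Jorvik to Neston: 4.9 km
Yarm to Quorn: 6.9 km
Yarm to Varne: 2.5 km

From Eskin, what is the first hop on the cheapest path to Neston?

Varne

Compare a few routes:
Eskin → Varne → Quorn → Neston: 3.9+1.2+1.3 = 6.4
Eskin → Varne → Quorn → Marden → Neston: 3.9+1.2+2.7+0.9 = 8.7
Cheapest is Eskin → Varne → Quorn → Neston at 6.4 km.
So from Eskin the first move is to Varne.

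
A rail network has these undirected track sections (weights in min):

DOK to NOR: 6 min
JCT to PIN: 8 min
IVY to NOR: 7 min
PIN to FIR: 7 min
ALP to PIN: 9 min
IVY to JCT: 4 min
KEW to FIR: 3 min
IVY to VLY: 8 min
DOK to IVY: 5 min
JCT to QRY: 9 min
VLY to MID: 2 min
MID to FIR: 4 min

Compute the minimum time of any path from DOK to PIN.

Settle nodes by increasing distance from DOK:
DOK: 0
IVY: 5  (via DOK)
NOR: 6  (via DOK)
JCT: 9  (via IVY)
VLY: 13  (via IVY)
MID: 15  (via VLY)
PIN: 17  (via JCT)
Shortest route: DOK–IVY–JCT–PIN = 17 min.

17 min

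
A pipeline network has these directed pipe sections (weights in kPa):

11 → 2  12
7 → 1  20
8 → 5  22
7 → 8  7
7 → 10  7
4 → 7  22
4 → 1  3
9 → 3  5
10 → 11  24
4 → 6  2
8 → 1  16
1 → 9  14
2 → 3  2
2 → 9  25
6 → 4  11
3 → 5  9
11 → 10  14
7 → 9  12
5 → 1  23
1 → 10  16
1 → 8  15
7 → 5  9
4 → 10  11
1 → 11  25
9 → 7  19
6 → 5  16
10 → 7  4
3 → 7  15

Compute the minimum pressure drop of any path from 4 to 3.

22 kPa

Candidate routes:
4 → 10 → 7 → 9 → 3: 11+4+12+5 = 32
4 → 7 → 9 → 3: 22+12+5 = 39
4 → 1 → 9 → 3: 3+14+5 = 22
Cheapest is 4 → 1 → 9 → 3 at 22 kPa.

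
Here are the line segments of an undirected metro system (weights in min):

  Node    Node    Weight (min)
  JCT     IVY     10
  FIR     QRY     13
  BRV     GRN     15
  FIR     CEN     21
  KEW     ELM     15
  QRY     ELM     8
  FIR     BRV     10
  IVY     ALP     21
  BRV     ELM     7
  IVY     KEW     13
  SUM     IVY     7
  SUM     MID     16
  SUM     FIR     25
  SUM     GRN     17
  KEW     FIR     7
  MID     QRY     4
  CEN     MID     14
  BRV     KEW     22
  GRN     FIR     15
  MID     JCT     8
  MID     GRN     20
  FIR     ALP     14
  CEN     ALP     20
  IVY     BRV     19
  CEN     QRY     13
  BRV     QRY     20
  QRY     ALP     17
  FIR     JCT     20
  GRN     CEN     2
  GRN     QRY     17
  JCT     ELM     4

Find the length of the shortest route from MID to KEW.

Compare a few routes:
MID–JCT–ELM–KEW: 8+4+15 = 27
MID–QRY–FIR–KEW: 4+13+7 = 24
MID–JCT–IVY–KEW: 8+10+13 = 31
MID–QRY–ELM–KEW: 4+8+15 = 27
The minimum is 24 min via MID–QRY–FIR–KEW.

24 min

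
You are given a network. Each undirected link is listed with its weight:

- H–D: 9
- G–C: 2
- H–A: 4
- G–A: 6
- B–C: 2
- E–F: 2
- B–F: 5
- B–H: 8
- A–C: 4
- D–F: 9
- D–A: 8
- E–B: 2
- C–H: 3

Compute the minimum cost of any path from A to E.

Shortest distances from A:
A: 0
C: 4  (via A)
H: 4  (via A)
B: 6  (via C)
G: 6  (via A)
D: 8  (via A)
E: 8  (via B)
Shortest route: A → C → B → E = 8.

8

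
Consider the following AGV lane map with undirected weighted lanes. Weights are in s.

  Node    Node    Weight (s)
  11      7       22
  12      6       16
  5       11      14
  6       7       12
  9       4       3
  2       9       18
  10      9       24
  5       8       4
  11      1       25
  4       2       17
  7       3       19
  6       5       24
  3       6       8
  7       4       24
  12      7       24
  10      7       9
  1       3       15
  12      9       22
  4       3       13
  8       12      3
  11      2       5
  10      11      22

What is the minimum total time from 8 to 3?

Compare a few routes:
8 → 12 → 9 → 4 → 3: 3+22+3+13 = 41
8 → 5 → 6 → 3: 4+24+8 = 36
8 → 12 → 6 → 3: 3+16+8 = 27
8 → 12 → 7 → 3: 3+24+19 = 46
Cheapest is 8 → 12 → 6 → 3 at 27 s.

27 s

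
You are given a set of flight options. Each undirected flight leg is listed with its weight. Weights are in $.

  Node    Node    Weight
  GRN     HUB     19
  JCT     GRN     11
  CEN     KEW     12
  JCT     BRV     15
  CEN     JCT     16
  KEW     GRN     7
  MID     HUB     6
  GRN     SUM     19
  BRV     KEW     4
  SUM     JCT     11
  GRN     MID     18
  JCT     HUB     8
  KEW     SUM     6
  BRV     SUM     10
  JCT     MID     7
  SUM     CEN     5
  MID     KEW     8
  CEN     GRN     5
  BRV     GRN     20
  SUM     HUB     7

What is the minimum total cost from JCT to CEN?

Shortest distances from JCT:
JCT: 0
MID: 7  (via JCT)
HUB: 8  (via JCT)
SUM: 11  (via JCT)
GRN: 11  (via JCT)
KEW: 15  (via MID)
BRV: 15  (via JCT)
CEN: 16  (via JCT)
Shortest route: JCT–CEN = $16.

$16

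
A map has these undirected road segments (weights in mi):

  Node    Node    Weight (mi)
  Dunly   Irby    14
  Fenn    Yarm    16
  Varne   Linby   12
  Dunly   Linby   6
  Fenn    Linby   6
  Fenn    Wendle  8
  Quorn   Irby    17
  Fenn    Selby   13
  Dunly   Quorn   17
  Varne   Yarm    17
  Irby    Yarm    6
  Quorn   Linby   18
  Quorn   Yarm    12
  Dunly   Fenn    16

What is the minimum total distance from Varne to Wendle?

Enumerating some paths:
Varne - Linby - Dunly - Fenn - Wendle: 12+6+16+8 = 42
Varne - Yarm - Irby - Dunly - Linby - Fenn - Wendle: 17+6+14+6+6+8 = 57
Varne - Linby - Fenn - Wendle: 12+6+8 = 26
Varne - Yarm - Fenn - Wendle: 17+16+8 = 41
The minimum is 26 mi via Varne - Linby - Fenn - Wendle.

26 mi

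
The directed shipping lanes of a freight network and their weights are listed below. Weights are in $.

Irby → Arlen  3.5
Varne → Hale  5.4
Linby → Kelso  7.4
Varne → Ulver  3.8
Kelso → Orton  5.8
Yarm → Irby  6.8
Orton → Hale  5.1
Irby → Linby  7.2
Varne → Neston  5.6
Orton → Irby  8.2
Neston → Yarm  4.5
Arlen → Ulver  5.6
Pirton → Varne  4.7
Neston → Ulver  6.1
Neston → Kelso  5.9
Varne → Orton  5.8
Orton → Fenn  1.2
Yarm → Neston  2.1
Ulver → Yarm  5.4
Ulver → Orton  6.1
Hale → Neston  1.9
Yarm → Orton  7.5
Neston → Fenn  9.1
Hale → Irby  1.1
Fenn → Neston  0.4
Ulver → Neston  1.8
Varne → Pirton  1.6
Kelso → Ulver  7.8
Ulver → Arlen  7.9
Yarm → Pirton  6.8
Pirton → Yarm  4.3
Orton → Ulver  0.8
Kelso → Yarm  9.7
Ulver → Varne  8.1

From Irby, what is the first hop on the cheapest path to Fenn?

Compare a few routes:
Irby–Arlen–Ulver–Orton–Fenn: 3.5+5.6+6.1+1.2 = 16.4
Irby–Arlen–Ulver–Neston–Fenn: 3.5+5.6+1.8+9.1 = 20
Cheapest is Irby–Arlen–Ulver–Orton–Fenn at $16.4.
So from Irby the first move is to Arlen.

Arlen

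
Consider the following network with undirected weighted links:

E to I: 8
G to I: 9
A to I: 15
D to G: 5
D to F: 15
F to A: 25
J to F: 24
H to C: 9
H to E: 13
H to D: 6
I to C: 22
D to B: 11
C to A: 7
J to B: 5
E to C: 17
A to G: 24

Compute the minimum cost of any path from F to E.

34

Candidate routes:
F - D - H - E: 15+6+13 = 34
F - D - G - I - E: 15+5+9+8 = 37
Cheapest is F - D - H - E at 34.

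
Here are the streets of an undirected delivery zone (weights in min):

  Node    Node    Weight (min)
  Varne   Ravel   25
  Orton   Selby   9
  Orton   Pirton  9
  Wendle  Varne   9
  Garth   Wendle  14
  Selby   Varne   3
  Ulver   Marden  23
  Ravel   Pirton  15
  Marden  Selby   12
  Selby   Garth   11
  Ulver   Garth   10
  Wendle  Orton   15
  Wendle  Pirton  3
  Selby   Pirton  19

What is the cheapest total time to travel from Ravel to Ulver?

42 min

Settle nodes by increasing distance from Ravel:
Ravel: 0
Pirton: 15  (via Ravel)
Wendle: 18  (via Pirton)
Orton: 24  (via Pirton)
Varne: 25  (via Ravel)
Selby: 28  (via Varne)
Garth: 32  (via Wendle)
Marden: 40  (via Selby)
Ulver: 42  (via Garth)
Shortest route: Ravel–Pirton–Wendle–Garth–Ulver = 42 min.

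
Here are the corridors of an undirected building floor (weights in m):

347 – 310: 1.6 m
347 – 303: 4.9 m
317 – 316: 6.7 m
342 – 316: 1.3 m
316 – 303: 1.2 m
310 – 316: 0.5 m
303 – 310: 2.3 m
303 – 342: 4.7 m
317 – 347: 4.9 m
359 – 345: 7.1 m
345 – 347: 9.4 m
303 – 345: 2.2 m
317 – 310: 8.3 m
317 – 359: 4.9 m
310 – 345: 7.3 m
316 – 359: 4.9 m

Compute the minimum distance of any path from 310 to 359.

5.4 m

Running Dijkstra from 310:
310: 0
316: 0.5  (via 310)
347: 1.6  (via 310)
303: 1.7  (via 316)
342: 1.8  (via 316)
345: 3.9  (via 303)
359: 5.4  (via 316)
Shortest route: 310 → 316 → 359 = 5.4 m.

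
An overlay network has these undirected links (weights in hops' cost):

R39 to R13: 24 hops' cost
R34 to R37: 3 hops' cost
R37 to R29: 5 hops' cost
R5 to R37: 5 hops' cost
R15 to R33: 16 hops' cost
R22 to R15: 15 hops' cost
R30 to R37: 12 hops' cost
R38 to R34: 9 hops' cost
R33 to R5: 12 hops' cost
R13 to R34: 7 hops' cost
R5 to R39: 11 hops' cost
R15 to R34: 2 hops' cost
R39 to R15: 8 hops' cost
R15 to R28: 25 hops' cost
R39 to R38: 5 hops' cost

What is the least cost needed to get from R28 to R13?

34 hops' cost

Compare a few routes:
R28–R15–R39–R13: 25+8+24 = 57
R28–R15–R34–R13: 25+2+7 = 34
R28–R15–R39–R5–R37–R34–R13: 25+8+11+5+3+7 = 59
R28–R15–R39–R38–R34–R13: 25+8+5+9+7 = 54
The minimum is 34 hops' cost via R28–R15–R34–R13.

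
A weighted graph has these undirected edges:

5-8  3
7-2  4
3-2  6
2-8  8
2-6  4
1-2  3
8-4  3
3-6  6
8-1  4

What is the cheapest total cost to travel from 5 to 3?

16

Settle nodes by increasing distance from 5:
5: 0
8: 3  (via 5)
4: 6  (via 8)
1: 7  (via 8)
2: 10  (via 1)
6: 14  (via 2)
7: 14  (via 2)
3: 16  (via 2)
Shortest route: 5–8–1–2–3 = 16.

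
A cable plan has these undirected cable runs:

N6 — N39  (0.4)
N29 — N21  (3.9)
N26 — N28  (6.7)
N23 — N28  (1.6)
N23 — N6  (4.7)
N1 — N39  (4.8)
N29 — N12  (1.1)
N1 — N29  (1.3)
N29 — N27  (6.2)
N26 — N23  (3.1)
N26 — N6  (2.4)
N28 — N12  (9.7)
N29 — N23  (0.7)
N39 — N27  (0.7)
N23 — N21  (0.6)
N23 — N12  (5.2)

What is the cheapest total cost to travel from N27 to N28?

Compare a few routes:
N27–N39–N6–N23–N28: 0.7+0.4+4.7+1.6 = 7.4
N27–N39–N6–N26–N23–N28: 0.7+0.4+2.4+3.1+1.6 = 8.2
N27–N39–N1–N29–N23–N28: 0.7+4.8+1.3+0.7+1.6 = 9.1
N27–N29–N23–N28: 6.2+0.7+1.6 = 8.5
The minimum is 7.4 via N27–N39–N6–N23–N28.

7.4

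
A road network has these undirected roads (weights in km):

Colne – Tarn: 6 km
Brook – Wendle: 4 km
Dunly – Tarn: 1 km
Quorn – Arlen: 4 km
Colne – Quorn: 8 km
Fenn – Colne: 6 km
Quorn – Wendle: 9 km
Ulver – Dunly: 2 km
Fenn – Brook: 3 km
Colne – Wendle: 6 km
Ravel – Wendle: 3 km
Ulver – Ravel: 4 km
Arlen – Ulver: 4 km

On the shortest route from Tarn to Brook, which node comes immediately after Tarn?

Enumerating some paths:
Tarn–Dunly–Ulver–Arlen–Quorn–Wendle–Brook: 1+2+4+4+9+4 = 24
Tarn–Colne–Fenn–Brook: 6+6+3 = 15
Tarn–Colne–Wendle–Brook: 6+6+4 = 16
Tarn–Dunly–Ulver–Ravel–Wendle–Brook: 1+2+4+3+4 = 14
Cheapest is Tarn–Dunly–Ulver–Ravel–Wendle–Brook at 14 km.
So from Tarn the first move is to Dunly.

Dunly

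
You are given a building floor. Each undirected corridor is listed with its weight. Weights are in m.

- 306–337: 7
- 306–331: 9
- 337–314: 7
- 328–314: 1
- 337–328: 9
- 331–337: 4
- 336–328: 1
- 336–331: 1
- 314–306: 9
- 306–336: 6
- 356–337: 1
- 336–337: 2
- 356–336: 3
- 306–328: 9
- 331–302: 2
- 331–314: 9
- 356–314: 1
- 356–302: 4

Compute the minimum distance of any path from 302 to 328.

4 m

Running Dijkstra from 302:
302: 0
331: 2  (via 302)
336: 3  (via 331)
328: 4  (via 336)
Shortest route: 302–331–336–328 = 4 m.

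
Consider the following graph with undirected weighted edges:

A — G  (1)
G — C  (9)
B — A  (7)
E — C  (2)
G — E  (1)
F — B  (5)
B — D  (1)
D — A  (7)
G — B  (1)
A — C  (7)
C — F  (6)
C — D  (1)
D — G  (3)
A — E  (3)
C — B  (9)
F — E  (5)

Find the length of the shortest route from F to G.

6

Settle nodes by increasing distance from F:
F: 0
B: 5  (via F)
E: 5  (via F)
C: 6  (via F)
D: 6  (via B)
G: 6  (via B)
Shortest route: F → B → G = 6.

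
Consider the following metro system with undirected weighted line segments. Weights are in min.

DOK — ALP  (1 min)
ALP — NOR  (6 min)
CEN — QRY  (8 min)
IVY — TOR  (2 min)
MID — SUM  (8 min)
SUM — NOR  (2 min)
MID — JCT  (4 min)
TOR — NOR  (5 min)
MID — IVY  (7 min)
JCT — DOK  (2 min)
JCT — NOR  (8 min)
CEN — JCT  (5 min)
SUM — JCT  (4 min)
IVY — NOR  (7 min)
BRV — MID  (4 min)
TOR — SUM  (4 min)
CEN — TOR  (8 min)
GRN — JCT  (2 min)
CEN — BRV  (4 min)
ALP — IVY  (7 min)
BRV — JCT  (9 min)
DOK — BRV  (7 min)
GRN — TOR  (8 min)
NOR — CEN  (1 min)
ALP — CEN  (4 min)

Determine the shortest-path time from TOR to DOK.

10 min

Candidate routes:
TOR–SUM–NOR–CEN–ALP–DOK: 4+2+1+4+1 = 12
TOR–GRN–JCT–DOK: 8+2+2 = 12
TOR–SUM–JCT–DOK: 4+4+2 = 10
TOR–NOR–CEN–ALP–DOK: 5+1+4+1 = 11
The minimum is 10 min via TOR–SUM–JCT–DOK.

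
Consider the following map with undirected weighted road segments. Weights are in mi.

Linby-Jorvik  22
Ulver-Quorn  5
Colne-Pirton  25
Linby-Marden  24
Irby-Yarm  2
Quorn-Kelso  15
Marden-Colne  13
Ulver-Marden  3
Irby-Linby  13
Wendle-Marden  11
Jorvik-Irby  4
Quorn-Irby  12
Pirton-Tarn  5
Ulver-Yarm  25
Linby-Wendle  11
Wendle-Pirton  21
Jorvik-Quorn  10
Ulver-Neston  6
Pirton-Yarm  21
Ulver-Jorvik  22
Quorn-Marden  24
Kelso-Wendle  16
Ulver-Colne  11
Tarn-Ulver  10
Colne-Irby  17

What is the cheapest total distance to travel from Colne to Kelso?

Enumerating some paths:
Colne - Marden - Ulver - Quorn - Kelso: 13+3+5+15 = 36
Colne - Ulver - Quorn - Kelso: 11+5+15 = 31
Colne - Marden - Wendle - Kelso: 13+11+16 = 40
The minimum is 31 mi via Colne - Ulver - Quorn - Kelso.

31 mi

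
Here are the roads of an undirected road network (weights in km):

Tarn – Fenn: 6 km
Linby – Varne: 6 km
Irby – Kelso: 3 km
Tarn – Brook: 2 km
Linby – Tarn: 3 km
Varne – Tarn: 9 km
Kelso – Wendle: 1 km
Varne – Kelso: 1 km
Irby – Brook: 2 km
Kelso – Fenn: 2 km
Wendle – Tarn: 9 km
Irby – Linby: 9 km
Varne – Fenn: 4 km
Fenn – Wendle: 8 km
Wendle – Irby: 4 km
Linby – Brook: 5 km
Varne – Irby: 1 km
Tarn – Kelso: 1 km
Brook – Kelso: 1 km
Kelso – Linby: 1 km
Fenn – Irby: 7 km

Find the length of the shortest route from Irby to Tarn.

3 km

Enumerating some paths:
Irby - Brook - Tarn: 2+2 = 4
Irby - Varne - Kelso - Tarn: 1+1+1 = 3
Irby - Brook - Kelso - Tarn: 2+1+1 = 4
Irby - Kelso - Tarn: 3+1 = 4
Cheapest is Irby - Varne - Kelso - Tarn at 3 km.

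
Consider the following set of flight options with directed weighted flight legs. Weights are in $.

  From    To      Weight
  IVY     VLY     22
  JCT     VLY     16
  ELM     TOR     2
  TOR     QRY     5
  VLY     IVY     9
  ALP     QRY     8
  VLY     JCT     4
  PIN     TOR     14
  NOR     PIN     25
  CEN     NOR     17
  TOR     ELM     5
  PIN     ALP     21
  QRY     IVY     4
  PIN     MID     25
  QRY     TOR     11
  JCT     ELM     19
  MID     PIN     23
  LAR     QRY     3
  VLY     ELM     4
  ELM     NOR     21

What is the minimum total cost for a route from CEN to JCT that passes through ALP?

$101

Shortest CEN→ALP: CEN → NOR → PIN → ALP = 63
Shortest ALP→JCT: ALP → QRY → IVY → VLY → JCT = 38
Total via ALP: 63 + 38 = $101.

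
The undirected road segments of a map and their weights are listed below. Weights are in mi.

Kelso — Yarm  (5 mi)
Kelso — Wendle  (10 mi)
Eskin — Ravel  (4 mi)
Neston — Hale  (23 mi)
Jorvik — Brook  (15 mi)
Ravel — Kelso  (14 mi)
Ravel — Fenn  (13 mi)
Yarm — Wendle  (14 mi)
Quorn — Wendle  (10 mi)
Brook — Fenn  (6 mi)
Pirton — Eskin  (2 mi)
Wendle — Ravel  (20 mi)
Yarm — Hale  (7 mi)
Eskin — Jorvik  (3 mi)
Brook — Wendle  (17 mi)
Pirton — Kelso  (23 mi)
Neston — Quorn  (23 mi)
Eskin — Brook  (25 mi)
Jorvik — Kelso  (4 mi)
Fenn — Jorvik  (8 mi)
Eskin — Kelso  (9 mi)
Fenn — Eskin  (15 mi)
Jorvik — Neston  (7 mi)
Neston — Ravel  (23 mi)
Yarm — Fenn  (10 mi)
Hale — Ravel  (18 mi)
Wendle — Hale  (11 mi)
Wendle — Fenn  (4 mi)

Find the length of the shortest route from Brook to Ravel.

Compare a few routes:
Brook - Fenn - Ravel: 6+13 = 19
Brook - Fenn - Jorvik - Eskin - Ravel: 6+8+3+4 = 21
Cheapest is Brook - Fenn - Ravel at 19 mi.

19 mi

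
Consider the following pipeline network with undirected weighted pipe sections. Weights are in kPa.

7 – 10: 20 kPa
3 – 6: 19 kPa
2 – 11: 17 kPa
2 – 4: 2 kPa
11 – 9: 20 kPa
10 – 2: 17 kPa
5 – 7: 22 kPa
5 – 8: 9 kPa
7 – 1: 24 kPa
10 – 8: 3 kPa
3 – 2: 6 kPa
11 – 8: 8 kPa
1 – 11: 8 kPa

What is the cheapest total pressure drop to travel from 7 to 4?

39 kPa

Running Dijkstra from 7:
7: 0
10: 20  (via 7)
5: 22  (via 7)
8: 23  (via 10)
1: 24  (via 7)
11: 31  (via 8)
2: 37  (via 10)
4: 39  (via 2)
Shortest route: 7–10–2–4 = 39 kPa.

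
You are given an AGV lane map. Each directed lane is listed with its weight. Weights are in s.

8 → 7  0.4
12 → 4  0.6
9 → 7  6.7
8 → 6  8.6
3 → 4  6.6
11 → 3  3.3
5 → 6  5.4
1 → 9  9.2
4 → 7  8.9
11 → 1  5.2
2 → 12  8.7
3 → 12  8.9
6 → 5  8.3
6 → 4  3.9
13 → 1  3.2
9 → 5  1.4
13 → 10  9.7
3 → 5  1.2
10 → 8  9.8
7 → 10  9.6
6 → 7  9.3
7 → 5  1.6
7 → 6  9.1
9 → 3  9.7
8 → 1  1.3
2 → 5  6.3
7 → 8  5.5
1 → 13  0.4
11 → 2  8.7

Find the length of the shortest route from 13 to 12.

Running Dijkstra from 13:
13: 0
1: 3.2  (via 13)
10: 9.7  (via 13)
9: 12.4  (via 1)
5: 13.8  (via 9)
7: 19.1  (via 9)
6: 19.2  (via 5)
8: 19.5  (via 10)
3: 22.1  (via 9)
4: 23.1  (via 6)
12: 31  (via 3)
Shortest route: 13–1–9–3–12 = 31 s.

31 s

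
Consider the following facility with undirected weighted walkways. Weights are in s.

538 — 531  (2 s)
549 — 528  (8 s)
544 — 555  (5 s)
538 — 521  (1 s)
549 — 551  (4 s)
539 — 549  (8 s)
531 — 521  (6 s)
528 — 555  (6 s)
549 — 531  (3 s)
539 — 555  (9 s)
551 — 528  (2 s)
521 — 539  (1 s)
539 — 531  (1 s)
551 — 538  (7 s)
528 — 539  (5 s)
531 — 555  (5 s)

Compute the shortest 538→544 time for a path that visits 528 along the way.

Shortest 538→528: 538 → 521 → 539 → 528 = 7
Shortest 528→544: 528 → 555 → 544 = 11
Total via 528: 7 + 11 = 18 s.

18 s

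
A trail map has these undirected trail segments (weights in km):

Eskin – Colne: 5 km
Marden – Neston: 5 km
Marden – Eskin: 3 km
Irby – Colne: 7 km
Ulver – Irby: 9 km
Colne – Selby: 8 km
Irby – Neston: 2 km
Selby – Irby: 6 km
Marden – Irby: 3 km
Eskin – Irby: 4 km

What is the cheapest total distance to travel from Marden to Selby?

Settle nodes by increasing distance from Marden:
Marden: 0
Irby: 3  (via Marden)
Eskin: 3  (via Marden)
Neston: 5  (via Marden)
Colne: 8  (via Eskin)
Selby: 9  (via Irby)
Shortest route: Marden → Irby → Selby = 9 km.

9 km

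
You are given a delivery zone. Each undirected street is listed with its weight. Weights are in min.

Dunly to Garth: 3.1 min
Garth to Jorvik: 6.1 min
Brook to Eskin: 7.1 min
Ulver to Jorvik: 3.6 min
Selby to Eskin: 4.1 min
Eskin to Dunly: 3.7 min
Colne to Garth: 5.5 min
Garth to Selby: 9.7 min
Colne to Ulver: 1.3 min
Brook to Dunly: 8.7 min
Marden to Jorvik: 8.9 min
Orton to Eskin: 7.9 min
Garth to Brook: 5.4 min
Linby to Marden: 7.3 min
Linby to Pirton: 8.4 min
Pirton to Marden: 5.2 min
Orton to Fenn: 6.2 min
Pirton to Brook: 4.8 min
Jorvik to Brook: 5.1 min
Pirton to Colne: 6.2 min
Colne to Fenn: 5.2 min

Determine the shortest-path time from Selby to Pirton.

16 min

Running Dijkstra from Selby:
Selby: 0
Eskin: 4.1  (via Selby)
Dunly: 7.8  (via Eskin)
Garth: 9.7  (via Selby)
Brook: 11.2  (via Eskin)
Orton: 12  (via Eskin)
Colne: 15.2  (via Garth)
Jorvik: 15.8  (via Garth)
Pirton: 16  (via Brook)
Shortest route: Selby–Eskin–Brook–Pirton = 16 min.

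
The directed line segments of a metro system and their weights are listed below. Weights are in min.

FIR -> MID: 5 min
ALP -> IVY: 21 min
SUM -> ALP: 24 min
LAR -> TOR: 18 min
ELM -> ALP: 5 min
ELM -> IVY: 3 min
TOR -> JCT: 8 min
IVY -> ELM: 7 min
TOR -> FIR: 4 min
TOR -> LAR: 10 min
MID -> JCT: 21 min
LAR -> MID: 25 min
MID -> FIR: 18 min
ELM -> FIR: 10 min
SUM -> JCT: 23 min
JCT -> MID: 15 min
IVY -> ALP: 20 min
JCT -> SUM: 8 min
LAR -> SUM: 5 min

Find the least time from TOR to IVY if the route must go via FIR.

83 min

Best TOR to FIR: TOR–FIR costing 4
Shortest FIR→IVY: FIR–MID–JCT–SUM–ALP–IVY = 79
Total via FIR: 4 + 79 = 83 min.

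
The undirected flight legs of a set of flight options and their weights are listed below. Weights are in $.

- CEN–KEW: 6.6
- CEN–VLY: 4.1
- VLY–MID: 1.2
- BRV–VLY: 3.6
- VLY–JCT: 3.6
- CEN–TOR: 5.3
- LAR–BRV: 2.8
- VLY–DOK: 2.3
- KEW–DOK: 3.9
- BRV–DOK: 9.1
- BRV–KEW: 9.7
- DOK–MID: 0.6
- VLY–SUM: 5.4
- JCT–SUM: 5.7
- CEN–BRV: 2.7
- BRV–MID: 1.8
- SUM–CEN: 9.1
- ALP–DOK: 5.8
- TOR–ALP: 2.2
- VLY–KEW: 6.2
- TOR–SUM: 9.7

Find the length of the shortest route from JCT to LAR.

Candidate routes:
JCT - VLY - MID - BRV - LAR: 3.6+1.2+1.8+2.8 = 9.4
JCT - VLY - BRV - LAR: 3.6+3.6+2.8 = 10
The minimum is $9.4 via JCT - VLY - MID - BRV - LAR.

$9.4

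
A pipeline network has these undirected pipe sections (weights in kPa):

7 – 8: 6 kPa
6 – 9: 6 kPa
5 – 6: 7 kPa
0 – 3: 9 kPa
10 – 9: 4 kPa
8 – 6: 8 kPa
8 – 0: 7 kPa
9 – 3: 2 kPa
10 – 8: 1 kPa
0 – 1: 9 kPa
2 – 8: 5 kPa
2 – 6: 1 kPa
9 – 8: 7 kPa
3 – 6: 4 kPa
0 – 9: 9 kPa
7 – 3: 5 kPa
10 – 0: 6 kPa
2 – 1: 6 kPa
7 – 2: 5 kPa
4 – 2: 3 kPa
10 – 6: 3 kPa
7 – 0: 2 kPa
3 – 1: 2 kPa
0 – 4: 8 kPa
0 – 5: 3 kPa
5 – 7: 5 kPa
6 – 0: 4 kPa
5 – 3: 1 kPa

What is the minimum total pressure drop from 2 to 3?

Candidate routes:
2 - 1 - 3: 6+2 = 8
2 - 6 - 5 - 3: 1+7+1 = 9
2 - 6 - 9 - 3: 1+6+2 = 9
2 - 6 - 3: 1+4 = 5
The minimum is 5 kPa via 2 - 6 - 3.

5 kPa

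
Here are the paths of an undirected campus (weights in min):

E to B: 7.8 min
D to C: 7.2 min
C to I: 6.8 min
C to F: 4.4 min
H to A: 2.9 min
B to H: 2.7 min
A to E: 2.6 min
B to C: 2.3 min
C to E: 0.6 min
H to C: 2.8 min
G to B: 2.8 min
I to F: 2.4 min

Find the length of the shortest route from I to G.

Compare a few routes:
I → C → B → G: 6.8+2.3+2.8 = 11.9
I → F → C → H → B → G: 2.4+4.4+2.8+2.7+2.8 = 15.1
Cheapest is I → C → B → G at 11.9 min.

11.9 min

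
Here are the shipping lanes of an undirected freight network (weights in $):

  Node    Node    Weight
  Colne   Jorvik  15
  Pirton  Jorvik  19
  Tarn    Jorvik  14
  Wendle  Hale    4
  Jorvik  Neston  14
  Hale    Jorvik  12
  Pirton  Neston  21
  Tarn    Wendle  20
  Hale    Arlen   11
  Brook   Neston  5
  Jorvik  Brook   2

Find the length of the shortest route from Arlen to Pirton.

Compare a few routes:
Arlen - Hale - Jorvik - Pirton: 11+12+19 = 42
Arlen - Hale - Jorvik - Brook - Neston - Pirton: 11+12+2+5+21 = 51
Cheapest is Arlen - Hale - Jorvik - Pirton at $42.

$42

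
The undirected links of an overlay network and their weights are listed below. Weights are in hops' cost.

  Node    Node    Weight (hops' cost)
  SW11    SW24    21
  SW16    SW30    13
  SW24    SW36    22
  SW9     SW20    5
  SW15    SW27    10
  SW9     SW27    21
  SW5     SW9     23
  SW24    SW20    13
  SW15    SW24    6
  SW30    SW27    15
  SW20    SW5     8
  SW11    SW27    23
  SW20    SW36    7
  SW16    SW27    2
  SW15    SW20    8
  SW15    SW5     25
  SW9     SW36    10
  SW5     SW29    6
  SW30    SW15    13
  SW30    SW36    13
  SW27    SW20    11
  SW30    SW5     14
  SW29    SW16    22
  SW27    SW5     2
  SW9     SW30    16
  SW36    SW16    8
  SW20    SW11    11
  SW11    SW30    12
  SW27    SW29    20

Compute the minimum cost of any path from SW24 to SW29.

24 hops' cost

Settle nodes by increasing distance from SW24:
SW24: 0
SW15: 6  (via SW24)
SW20: 13  (via SW24)
SW27: 16  (via SW15)
SW16: 18  (via SW27)
SW5: 18  (via SW27)
SW9: 18  (via SW20)
SW30: 19  (via SW15)
SW36: 20  (via SW20)
SW11: 21  (via SW24)
SW29: 24  (via SW5)
Shortest route: SW24 → SW15 → SW27 → SW5 → SW29 = 24 hops' cost.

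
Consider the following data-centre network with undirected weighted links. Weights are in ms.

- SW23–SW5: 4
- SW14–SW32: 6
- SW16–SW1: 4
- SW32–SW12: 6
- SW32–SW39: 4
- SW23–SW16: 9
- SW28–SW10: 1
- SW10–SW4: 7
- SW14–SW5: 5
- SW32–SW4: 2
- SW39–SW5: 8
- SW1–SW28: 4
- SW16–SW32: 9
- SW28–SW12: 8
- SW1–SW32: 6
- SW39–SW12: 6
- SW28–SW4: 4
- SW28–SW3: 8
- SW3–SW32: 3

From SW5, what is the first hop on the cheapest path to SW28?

SW14

Compare a few routes:
SW5–SW39–SW32–SW4–SW28: 8+4+2+4 = 18
SW5–SW14–SW32–SW4–SW28: 5+6+2+4 = 17
SW5–SW14–SW32–SW4–SW10–SW28: 5+6+2+7+1 = 21
Cheapest is SW5–SW14–SW32–SW4–SW28 at 17 ms.
So from SW5 the first move is to SW14.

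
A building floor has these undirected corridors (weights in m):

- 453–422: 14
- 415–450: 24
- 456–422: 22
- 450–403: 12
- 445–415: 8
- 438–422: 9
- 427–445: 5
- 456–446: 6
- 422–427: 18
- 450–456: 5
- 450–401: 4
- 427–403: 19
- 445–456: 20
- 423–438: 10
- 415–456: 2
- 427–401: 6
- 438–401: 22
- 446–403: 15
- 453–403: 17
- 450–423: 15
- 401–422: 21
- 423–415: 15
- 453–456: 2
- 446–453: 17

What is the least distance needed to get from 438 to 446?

Settle nodes by increasing distance from 438:
438: 0
422: 9  (via 438)
423: 10  (via 438)
401: 22  (via 438)
453: 23  (via 422)
450: 25  (via 423)
415: 25  (via 423)
456: 25  (via 453)
427: 27  (via 422)
446: 31  (via 456)
Shortest route: 438–422–453–456–446 = 31 m.

31 m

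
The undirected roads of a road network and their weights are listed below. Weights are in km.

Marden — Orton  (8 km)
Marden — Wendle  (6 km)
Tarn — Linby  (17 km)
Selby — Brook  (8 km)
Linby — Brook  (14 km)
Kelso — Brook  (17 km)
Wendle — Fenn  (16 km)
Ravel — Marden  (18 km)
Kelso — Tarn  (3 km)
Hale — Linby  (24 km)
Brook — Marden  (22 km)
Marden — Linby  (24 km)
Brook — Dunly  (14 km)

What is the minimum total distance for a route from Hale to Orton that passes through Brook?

Shortest Hale→Brook: Hale → Linby → Brook = 38
Shortest Brook→Orton: Brook → Marden → Orton = 30
Total via Brook: 38 + 30 = 68 km.

68 km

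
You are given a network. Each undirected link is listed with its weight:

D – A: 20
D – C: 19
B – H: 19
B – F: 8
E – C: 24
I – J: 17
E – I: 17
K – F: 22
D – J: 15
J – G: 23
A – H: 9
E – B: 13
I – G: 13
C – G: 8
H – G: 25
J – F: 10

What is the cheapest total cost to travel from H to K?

Shortest distances from H:
H: 0
A: 9  (via H)
B: 19  (via H)
G: 25  (via H)
F: 27  (via B)
D: 29  (via A)
E: 32  (via B)
C: 33  (via G)
J: 37  (via F)
I: 38  (via G)
K: 49  (via F)
Shortest route: H–B–F–K = 49.

49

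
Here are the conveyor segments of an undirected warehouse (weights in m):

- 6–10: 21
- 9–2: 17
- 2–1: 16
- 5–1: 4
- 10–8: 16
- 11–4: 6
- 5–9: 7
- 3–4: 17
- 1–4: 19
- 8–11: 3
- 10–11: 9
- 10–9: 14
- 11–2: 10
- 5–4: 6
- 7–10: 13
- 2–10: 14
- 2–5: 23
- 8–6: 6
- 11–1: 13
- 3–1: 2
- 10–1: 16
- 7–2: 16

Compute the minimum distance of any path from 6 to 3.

Running Dijkstra from 6:
6: 0
8: 6  (via 6)
11: 9  (via 8)
4: 15  (via 11)
10: 18  (via 11)
2: 19  (via 11)
5: 21  (via 4)
1: 22  (via 11)
3: 24  (via 1)
Shortest route: 6–8–11–1–3 = 24 m.

24 m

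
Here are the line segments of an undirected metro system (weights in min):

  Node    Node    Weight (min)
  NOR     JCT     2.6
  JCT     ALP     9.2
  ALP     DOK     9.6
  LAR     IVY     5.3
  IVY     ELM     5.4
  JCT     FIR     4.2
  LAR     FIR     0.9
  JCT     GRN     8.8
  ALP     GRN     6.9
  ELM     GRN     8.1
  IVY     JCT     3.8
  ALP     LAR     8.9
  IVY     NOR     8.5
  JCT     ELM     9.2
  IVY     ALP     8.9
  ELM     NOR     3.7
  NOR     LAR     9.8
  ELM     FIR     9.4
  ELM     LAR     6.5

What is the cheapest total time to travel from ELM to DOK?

Candidate routes:
ELM–GRN–ALP–DOK: 8.1+6.9+9.6 = 24.6
ELM–IVY–ALP–DOK: 5.4+8.9+9.6 = 23.9
Cheapest is ELM–IVY–ALP–DOK at 23.9 min.

23.9 min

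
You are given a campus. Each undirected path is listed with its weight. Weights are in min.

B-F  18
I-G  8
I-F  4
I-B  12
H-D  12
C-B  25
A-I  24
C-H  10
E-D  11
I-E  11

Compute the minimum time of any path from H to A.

58 min

Settle nodes by increasing distance from H:
H: 0
C: 10  (via H)
D: 12  (via H)
E: 23  (via D)
I: 34  (via E)
B: 35  (via C)
F: 38  (via I)
G: 42  (via I)
A: 58  (via I)
Shortest route: H–D–E–I–A = 58 min.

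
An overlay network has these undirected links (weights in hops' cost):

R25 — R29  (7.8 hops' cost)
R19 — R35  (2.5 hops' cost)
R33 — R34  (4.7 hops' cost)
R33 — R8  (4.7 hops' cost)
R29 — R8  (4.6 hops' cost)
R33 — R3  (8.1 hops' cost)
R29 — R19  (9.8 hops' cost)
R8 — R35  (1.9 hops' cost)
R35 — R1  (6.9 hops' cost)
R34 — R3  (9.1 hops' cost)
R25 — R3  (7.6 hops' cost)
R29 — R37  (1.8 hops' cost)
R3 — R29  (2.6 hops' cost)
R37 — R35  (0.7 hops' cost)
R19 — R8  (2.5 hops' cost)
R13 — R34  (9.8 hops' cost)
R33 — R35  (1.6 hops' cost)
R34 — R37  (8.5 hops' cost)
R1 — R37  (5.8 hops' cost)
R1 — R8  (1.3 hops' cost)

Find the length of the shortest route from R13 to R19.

Settle nodes by increasing distance from R13:
R13: 0
R34: 9.8  (via R13)
R33: 14.5  (via R34)
R35: 16.1  (via R33)
R37: 16.8  (via R35)
R8: 18  (via R35)
R19: 18.6  (via R35)
Shortest route: R13 → R34 → R33 → R35 → R19 = 18.6 hops' cost.

18.6 hops' cost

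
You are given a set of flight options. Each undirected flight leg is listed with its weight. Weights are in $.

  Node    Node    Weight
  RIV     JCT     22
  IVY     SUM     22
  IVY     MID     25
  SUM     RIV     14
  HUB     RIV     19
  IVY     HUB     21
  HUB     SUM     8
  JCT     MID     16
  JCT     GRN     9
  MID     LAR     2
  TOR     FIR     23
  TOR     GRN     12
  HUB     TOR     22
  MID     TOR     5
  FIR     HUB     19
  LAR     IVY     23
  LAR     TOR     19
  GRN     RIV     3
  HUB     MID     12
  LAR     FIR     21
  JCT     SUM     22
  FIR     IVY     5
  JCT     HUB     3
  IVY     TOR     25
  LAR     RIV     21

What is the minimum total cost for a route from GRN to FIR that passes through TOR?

$35

Best GRN to TOR: GRN–TOR costing 12
Shortest TOR→FIR: TOR–FIR = 23
Total via TOR: 12 + 23 = $35.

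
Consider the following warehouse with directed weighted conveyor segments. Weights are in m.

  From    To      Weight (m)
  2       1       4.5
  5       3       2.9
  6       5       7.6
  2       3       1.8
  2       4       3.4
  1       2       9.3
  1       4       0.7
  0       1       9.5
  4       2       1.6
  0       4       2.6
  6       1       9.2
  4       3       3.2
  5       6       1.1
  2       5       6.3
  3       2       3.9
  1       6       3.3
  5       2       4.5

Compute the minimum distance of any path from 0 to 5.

10.5 m

Enumerating some paths:
0 - 4 - 3 - 2 - 5: 2.6+3.2+3.9+6.3 = 16
0 - 4 - 2 - 5: 2.6+1.6+6.3 = 10.5
Cheapest is 0 - 4 - 2 - 5 at 10.5 m.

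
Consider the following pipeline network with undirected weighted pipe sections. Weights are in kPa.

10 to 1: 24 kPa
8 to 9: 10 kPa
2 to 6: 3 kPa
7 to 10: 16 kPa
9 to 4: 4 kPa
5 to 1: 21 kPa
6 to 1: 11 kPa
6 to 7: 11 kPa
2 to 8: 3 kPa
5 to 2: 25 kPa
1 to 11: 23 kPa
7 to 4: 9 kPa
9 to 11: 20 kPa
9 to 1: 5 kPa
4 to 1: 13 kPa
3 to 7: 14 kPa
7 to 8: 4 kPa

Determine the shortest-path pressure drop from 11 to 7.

Shortest distances from 11:
11: 0
9: 20  (via 11)
1: 23  (via 11)
4: 24  (via 9)
8: 30  (via 9)
2: 33  (via 8)
7: 33  (via 4)
Shortest route: 11–9–4–7 = 33 kPa.

33 kPa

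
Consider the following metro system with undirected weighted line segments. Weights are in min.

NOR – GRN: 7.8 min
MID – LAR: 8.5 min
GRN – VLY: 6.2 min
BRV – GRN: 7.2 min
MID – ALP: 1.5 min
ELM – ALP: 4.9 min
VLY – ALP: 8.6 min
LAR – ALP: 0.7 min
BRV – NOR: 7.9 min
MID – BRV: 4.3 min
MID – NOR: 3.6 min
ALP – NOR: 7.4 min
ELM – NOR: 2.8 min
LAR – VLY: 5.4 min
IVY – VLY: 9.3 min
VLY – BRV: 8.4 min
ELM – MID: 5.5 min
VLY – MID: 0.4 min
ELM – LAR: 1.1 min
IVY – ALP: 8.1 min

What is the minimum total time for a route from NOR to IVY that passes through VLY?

13.3 min

Shortest NOR→VLY: NOR–MID–VLY = 4
Shortest VLY→IVY: VLY–IVY = 9.3
Total via VLY: 4 + 9.3 = 13.3 min.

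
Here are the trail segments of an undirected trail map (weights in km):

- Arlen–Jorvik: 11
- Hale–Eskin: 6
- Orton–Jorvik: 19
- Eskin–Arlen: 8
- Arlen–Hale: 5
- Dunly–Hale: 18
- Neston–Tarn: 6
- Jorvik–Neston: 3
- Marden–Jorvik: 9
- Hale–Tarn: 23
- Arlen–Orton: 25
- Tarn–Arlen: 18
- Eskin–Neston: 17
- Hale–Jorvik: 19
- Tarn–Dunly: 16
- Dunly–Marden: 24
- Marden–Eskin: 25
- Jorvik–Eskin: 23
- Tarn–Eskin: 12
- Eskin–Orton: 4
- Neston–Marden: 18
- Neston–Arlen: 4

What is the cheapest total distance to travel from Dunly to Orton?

Compare a few routes:
Dunly → Hale → Eskin → Orton: 18+6+4 = 28
Dunly → Hale → Arlen → Eskin → Orton: 18+5+8+4 = 35
Dunly → Tarn → Eskin → Orton: 16+12+4 = 32
Cheapest is Dunly → Hale → Eskin → Orton at 28 km.

28 km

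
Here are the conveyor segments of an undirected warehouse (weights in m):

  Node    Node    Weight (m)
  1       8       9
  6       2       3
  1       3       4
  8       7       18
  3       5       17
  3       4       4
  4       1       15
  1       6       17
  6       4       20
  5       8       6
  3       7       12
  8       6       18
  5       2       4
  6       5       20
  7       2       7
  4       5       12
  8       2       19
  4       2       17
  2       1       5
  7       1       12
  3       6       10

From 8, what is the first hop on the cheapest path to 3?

Compare a few routes:
8–5–2–1–3: 6+4+5+4 = 19
8–1–3: 9+4 = 13
The minimum is 13 m via 8–1–3.
So from 8 the first move is to 1.

1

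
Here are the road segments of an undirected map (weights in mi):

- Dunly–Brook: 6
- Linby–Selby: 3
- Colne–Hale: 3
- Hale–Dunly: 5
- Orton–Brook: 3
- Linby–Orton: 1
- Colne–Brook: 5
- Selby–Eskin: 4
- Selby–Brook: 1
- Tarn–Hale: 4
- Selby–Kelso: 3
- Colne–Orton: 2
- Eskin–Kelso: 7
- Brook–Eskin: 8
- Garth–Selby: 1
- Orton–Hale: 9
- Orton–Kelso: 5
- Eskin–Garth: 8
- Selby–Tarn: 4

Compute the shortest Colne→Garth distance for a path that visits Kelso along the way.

11 mi

Best Colne to Kelso: Colne → Orton → Kelso costing 7
Shortest Kelso→Garth: Kelso → Selby → Garth = 4
Total via Kelso: 7 + 4 = 11 mi.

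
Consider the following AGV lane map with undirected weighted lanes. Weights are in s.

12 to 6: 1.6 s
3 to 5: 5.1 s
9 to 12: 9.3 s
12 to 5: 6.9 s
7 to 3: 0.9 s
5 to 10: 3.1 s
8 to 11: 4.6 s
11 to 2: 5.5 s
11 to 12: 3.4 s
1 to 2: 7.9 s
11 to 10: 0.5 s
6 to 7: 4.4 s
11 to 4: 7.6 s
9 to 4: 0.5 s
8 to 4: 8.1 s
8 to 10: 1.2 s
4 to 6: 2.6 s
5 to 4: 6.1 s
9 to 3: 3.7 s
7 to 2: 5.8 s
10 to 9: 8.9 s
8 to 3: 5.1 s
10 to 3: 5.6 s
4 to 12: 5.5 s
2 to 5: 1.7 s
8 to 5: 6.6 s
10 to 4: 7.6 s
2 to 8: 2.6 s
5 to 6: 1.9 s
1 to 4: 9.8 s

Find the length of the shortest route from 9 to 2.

Enumerating some paths:
9–4–6–5–2: 0.5+2.6+1.9+1.7 = 6.7
9–3–7–2: 3.7+0.9+5.8 = 10.4
9–4–5–2: 0.5+6.1+1.7 = 8.3
Cheapest is 9–4–6–5–2 at 6.7 s.

6.7 s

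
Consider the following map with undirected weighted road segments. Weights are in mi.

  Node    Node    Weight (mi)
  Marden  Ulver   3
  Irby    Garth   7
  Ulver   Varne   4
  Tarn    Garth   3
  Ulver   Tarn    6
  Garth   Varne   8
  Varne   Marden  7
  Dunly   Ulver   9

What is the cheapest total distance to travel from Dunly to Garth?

Settle nodes by increasing distance from Dunly:
Dunly: 0
Ulver: 9  (via Dunly)
Marden: 12  (via Ulver)
Varne: 13  (via Ulver)
Tarn: 15  (via Ulver)
Garth: 18  (via Tarn)
Shortest route: Dunly → Ulver → Tarn → Garth = 18 mi.

18 mi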